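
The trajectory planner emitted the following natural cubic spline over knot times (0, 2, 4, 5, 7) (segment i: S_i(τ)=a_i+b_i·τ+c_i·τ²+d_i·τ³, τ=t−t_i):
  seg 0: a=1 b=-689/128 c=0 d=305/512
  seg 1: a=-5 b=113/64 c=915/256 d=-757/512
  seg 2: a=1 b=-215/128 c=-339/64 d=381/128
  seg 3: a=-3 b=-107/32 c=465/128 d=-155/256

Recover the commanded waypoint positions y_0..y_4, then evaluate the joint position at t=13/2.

y_0=1 y_1=-5 y_2=1 y_3=-3 y_4=0
S(13/2) = -3861/2048

y_0 = S_0(0) = a_0 = 1
y_1 = S_1(0) = a_1 = -5
y_2 = S_2(0) = a_2 = 1
y_3 = S_3(0) = a_3 = -3
y_4 = S_3(2) = 0
t_q=13/2 is in segment 3 (τ=3/2); S_3(τ)=-3861/2048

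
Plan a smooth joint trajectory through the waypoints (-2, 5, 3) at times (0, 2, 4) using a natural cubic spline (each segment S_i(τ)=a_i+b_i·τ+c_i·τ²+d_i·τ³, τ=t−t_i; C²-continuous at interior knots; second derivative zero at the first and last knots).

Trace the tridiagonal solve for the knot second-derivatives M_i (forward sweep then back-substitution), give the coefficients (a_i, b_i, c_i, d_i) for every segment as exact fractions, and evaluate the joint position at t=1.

  seg 0: a=-2 b=37/8 c=0 d=-9/32
  seg 1: a=5 b=5/4 c=-27/16 d=9/32
S(1) = 75/32

Δ: Δ0=7/2, Δ1=-1
row 1: diag=8, rhs=-27; c'=1/4, d'=-27/8
back: M1=-27/8
M: M0=0, M1=-27/8, M2=0
seg 0: a=-2, c=M0/2=0, d=(M1−M0)/(6·2)=-9/32, b=Δ0−h0·(2M0+M1)/6=37/8
seg 1: a=5, c=M1/2=-27/16, d=(M2−M1)/(6·2)=9/32, b=Δ1−h1·(2M1+M2)/6=5/4
t_q=1 → seg 0, τ=1; S=-2+37/8·τ+0·τ²+-9/32·τ³=75/32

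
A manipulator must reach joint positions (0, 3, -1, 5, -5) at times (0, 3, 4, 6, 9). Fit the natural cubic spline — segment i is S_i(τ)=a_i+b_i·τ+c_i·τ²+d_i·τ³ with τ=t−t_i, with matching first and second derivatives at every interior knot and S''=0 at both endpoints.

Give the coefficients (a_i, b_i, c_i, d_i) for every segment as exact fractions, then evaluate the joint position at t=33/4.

Δ: Δ0=1, Δ1=-4, Δ2=3, Δ3=-10/3
row 1: diag=8, rhs=-30; c'=1/8, d'=-15/4
row 2: denom=6−1·1/8=47/8; d'=(42−1·-15/4)/(47/8)=366/47
row 3: denom=10−2·16/47=438/47; d'=(-38−2·366/47)/(438/47)=-1259/219
back: M3=-1259/219
back: M2=366/47−16/47·-1259/219=2134/219
back: M1=-15/4−1/8·2134/219=-1088/219
M: M0=0, M1=-1088/219, M2=2134/219, M3=-1259/219, M4=0
seg 0: a=0, c=M0/2=0, d=(M1−M0)/(6·3)=-544/1971, b=Δ0−h0·(2M0+M1)/6=763/219
seg 1: a=3, c=M1/2=-544/219, d=(M2−M1)/(6·1)=179/73, b=Δ1−h1·(2M1+M2)/6=-869/219
seg 2: a=-1, c=M2/2=1067/219, d=(M3−M2)/(6·2)=-377/292, b=Δ2−h2·(2M2+M3)/6=-346/219
seg 3: a=5, c=M3/2=-1259/438, d=(M4−M3)/(6·3)=1259/3942, b=Δ3−h3·(2M3+M4)/6=529/219
t_q=33/4 → seg 3, τ=9/4; S=5+529/219·τ+-1259/438·τ²+1259/3942·τ³=-4475/9344

  seg 0: a=0 b=763/219 c=0 d=-544/1971
  seg 1: a=3 b=-869/219 c=-544/219 d=179/73
  seg 2: a=-1 b=-346/219 c=1067/219 d=-377/292
  seg 3: a=5 b=529/219 c=-1259/438 d=1259/3942
S(33/4) = -4475/9344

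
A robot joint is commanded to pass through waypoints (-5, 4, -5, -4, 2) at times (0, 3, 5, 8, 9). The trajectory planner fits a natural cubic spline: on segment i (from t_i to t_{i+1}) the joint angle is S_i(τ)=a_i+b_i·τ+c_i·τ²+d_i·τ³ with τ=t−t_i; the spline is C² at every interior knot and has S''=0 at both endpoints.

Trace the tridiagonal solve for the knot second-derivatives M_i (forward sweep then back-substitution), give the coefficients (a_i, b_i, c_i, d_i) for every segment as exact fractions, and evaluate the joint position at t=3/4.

  seg 0: a=-5 b=7523/1356 c=0 d=-3455/12204
  seg 1: a=4 b=-1421/678 c=-3455/1356 d=1825/2712
  seg 2: a=-5 b=-476/113 c=505/339 d=26/3051
  seg 3: a=-4 b=560/113 c=177/113 d=-59/113
S(3/4) = -27727/28928

Δ: Δ0=3, Δ1=-9/2, Δ2=1/3, Δ3=6
row 1: diag=10, rhs=-45; c'=1/5, d'=-9/2
row 2: denom=10−2·1/5=48/5; d'=(29−2·-9/2)/(48/5)=95/24
row 3: denom=8−3·5/16=113/16; d'=(34−3·95/24)/(113/16)=354/113
back: M3=354/113
back: M2=95/24−5/16·354/113=1010/339
back: M1=-9/2−1/5·1010/339=-3455/678
M: M0=0, M1=-3455/678, M2=1010/339, M3=354/113, M4=0
seg 0: a=-5, c=M0/2=0, d=(M1−M0)/(6·3)=-3455/12204, b=Δ0−h0·(2M0+M1)/6=7523/1356
seg 1: a=4, c=M1/2=-3455/1356, d=(M2−M1)/(6·2)=1825/2712, b=Δ1−h1·(2M1+M2)/6=-1421/678
seg 2: a=-5, c=M2/2=505/339, d=(M3−M2)/(6·3)=26/3051, b=Δ2−h2·(2M2+M3)/6=-476/113
seg 3: a=-4, c=M3/2=177/113, d=(M4−M3)/(6·1)=-59/113, b=Δ3−h3·(2M3+M4)/6=560/113
t_q=3/4 → seg 0, τ=3/4; S=-5+7523/1356·τ+0·τ²+-3455/12204·τ³=-27727/28928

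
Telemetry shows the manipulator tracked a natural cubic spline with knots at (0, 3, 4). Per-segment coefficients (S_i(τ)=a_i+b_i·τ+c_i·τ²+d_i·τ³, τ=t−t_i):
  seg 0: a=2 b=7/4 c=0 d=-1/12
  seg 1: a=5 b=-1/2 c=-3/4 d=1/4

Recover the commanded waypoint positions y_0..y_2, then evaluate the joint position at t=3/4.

y_0 = S_0(0) = a_0 = 2
y_1 = S_1(0) = a_1 = 5
y_2 = S_1(1) = 4
t_q=3/4 is in segment 0 (τ=3/4); S_0(τ)=839/256

y_0=2 y_1=5 y_2=4
S(3/4) = 839/256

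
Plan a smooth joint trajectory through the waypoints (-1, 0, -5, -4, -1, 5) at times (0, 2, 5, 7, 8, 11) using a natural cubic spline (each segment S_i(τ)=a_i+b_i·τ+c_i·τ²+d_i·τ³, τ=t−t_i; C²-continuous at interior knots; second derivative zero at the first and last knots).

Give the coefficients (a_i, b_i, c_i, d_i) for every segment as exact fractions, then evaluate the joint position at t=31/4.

  seg 0: a=-1 b=8471/7914 c=0 d=-2257/15828
  seg 1: a=0 b=-5071/7914 c=-2257/2638 d=6097/35613
  seg 2: a=-5 b=-9115/7914 c=5423/7914 d=371/5276
  seg 3: a=-4 b=19255/7914 c=4381/3957 d=-1425/2638
  seg 4: a=-1 b=11977/3957 c=-4063/7914 d=4063/71226
S(31/4) = -300579/168832

Δ: Δ0=1/2, Δ1=-5/3, Δ2=1/2, Δ3=3, Δ4=2
row 1: diag=10, rhs=-13; c'=3/10, d'=-13/10
row 2: denom=10−3·3/10=91/10; d'=(13−3·-13/10)/(91/10)=13/7
row 3: denom=6−2·20/91=506/91; d'=(15−2·13/7)/(506/91)=1027/506
row 4: denom=8−1·91/506=3957/506; d'=(-6−1·1027/506)/(3957/506)=-4063/3957
back: M4=-4063/3957
back: M3=1027/506−91/506·-4063/3957=8762/3957
back: M2=13/7−20/91·8762/3957=5423/3957
back: M1=-13/10−3/10·5423/3957=-2257/1319
M: M0=0, M1=-2257/1319, M2=5423/3957, M3=8762/3957, M4=-4063/3957, M5=0
seg 0: a=-1, c=M0/2=0, d=(M1−M0)/(6·2)=-2257/15828, b=Δ0−h0·(2M0+M1)/6=8471/7914
seg 1: a=0, c=M1/2=-2257/2638, d=(M2−M1)/(6·3)=6097/35613, b=Δ1−h1·(2M1+M2)/6=-5071/7914
seg 2: a=-5, c=M2/2=5423/7914, d=(M3−M2)/(6·2)=371/5276, b=Δ2−h2·(2M2+M3)/6=-9115/7914
seg 3: a=-4, c=M3/2=4381/3957, d=(M4−M3)/(6·1)=-1425/2638, b=Δ3−h3·(2M3+M4)/6=19255/7914
seg 4: a=-1, c=M4/2=-4063/7914, d=(M5−M4)/(6·3)=4063/71226, b=Δ4−h4·(2M4+M5)/6=11977/3957
t_q=31/4 → seg 3, τ=3/4; S=-4+19255/7914·τ+4381/3957·τ²+-1425/2638·τ³=-300579/168832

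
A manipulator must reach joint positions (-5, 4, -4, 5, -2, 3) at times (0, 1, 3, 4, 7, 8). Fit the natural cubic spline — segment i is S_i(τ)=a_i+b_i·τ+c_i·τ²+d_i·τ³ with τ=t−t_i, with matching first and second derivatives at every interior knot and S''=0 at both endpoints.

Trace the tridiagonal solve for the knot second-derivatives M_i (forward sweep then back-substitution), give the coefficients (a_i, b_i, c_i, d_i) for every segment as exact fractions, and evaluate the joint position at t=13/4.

  seg 0: a=-5 b=15937/1284 c=0 d=-4381/1284
  seg 1: a=4 b=1397/642 c=-4381/428 d=4589/1284
  seg 2: a=-4 b=2645/642 c=4797/428 d=-8125/1284
  seg 3: a=5 b=9697/1284 c=-832/107 d=5753/3852
  seg 4: a=-2 b=785/642 c=2425/428 d=-2425/1284
S(13/4) = -64875/27392

Δ: Δ0=9, Δ1=-4, Δ2=9, Δ3=-7/3, Δ4=5
row 1: diag=6, rhs=-78; c'=1/3, d'=-13
row 2: denom=6−2·1/3=16/3; d'=(78−2·-13)/(16/3)=39/2
row 3: denom=8−1·3/16=125/16; d'=(-68−1·39/2)/(125/16)=-56/5
row 4: denom=8−3·48/125=856/125; d'=(44−3·-56/5)/(856/125)=2425/214
back: M4=2425/214
back: M3=-56/5−48/125·2425/214=-1664/107
back: M2=39/2−3/16·-1664/107=4797/214
back: M1=-13−1/3·4797/214=-4381/214
M: M0=0, M1=-4381/214, M2=4797/214, M3=-1664/107, M4=2425/214, M5=0
seg 0: a=-5, c=M0/2=0, d=(M1−M0)/(6·1)=-4381/1284, b=Δ0−h0·(2M0+M1)/6=15937/1284
seg 1: a=4, c=M1/2=-4381/428, d=(M2−M1)/(6·2)=4589/1284, b=Δ1−h1·(2M1+M2)/6=1397/642
seg 2: a=-4, c=M2/2=4797/428, d=(M3−M2)/(6·1)=-8125/1284, b=Δ2−h2·(2M2+M3)/6=2645/642
seg 3: a=5, c=M3/2=-832/107, d=(M4−M3)/(6·3)=5753/3852, b=Δ3−h3·(2M3+M4)/6=9697/1284
seg 4: a=-2, c=M4/2=2425/428, d=(M5−M4)/(6·1)=-2425/1284, b=Δ4−h4·(2M4+M5)/6=785/642
t_q=13/4 → seg 2, τ=1/4; S=-4+2645/642·τ+4797/428·τ²+-8125/1284·τ³=-64875/27392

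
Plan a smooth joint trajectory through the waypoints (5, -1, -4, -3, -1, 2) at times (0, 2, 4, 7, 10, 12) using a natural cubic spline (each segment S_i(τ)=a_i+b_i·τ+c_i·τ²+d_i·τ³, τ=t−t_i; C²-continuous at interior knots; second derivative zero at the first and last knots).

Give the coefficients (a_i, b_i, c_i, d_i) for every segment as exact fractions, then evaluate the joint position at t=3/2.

Δ: Δ0=-3, Δ1=-3/2, Δ2=1/3, Δ3=2/3, Δ4=3/2
row 1: diag=8, rhs=9; c'=1/4, d'=9/8
row 2: denom=10−2·1/4=19/2; d'=(11−2·9/8)/(19/2)=35/38
row 3: denom=12−3·6/19=210/19; d'=(2−3·35/38)/(210/19)=-29/420
row 4: denom=10−3·19/70=643/70; d'=(5−3·-29/420)/(643/70)=729/1286
back: M4=729/1286
back: M3=-29/420−19/70·729/1286=-430/1929
back: M2=35/38−6/19·-430/1929=1275/1286
back: M1=9/8−1/4·1275/1286=564/643
M: M0=0, M1=564/643, M2=1275/1286, M3=-430/1929, M4=729/1286, M5=0
seg 0: a=5, c=M0/2=0, d=(M1−M0)/(6·2)=47/643, b=Δ0−h0·(2M0+M1)/6=-2117/643
seg 1: a=-1, c=M1/2=282/643, d=(M2−M1)/(6·2)=49/5144, b=Δ1−h1·(2M1+M2)/6=-1553/643
seg 2: a=-4, c=M2/2=1275/2572, d=(M3−M2)/(6·3)=-4685/69444, b=Δ2−h2·(2M2+M3)/6=-703/1286
seg 3: a=-3, c=M3/2=-215/1929, d=(M4−M3)/(6·3)=3047/69444, b=Δ3−h3·(2M3+M4)/6=1559/2572
seg 4: a=-1, c=M4/2=729/2572, d=(M5−M4)/(6·2)=-243/5144, b=Δ4−h4·(2M4+M5)/6=1443/1286
t_q=3/2 → seg 0, τ=3/2; S=5+-2117/643·τ+0·τ²+47/643·τ³=1585/5144

  seg 0: a=5 b=-2117/643 c=0 d=47/643
  seg 1: a=-1 b=-1553/643 c=282/643 d=49/5144
  seg 2: a=-4 b=-703/1286 c=1275/2572 d=-4685/69444
  seg 3: a=-3 b=1559/2572 c=-215/1929 d=3047/69444
  seg 4: a=-1 b=1443/1286 c=729/2572 d=-243/5144
S(3/2) = 1585/5144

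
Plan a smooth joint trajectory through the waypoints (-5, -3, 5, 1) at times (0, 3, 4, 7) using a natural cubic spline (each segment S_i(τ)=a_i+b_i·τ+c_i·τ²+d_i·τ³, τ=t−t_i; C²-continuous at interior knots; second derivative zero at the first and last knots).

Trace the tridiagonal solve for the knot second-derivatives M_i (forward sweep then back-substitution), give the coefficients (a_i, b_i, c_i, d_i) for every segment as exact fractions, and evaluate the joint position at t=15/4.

Δ: Δ0=2/3, Δ1=8, Δ2=-4/3
row 1: diag=8, rhs=44; c'=1/8, d'=11/2
row 2: denom=8−1·1/8=63/8; d'=(-56−1·11/2)/(63/8)=-164/21
back: M2=-164/21
back: M1=11/2−1/8·-164/21=136/21
M: M0=0, M1=136/21, M2=-164/21, M3=0
seg 0: a=-5, c=M0/2=0, d=(M1−M0)/(6·3)=68/189, b=Δ0−h0·(2M0+M1)/6=-18/7
seg 1: a=-3, c=M1/2=68/21, d=(M2−M1)/(6·1)=-50/21, b=Δ1−h1·(2M1+M2)/6=50/7
seg 2: a=5, c=M2/2=-82/21, d=(M3−M2)/(6·3)=82/189, b=Δ2−h2·(2M2+M3)/6=136/21
t_q=15/4 → seg 1, τ=3/4; S=-3+50/7·τ+68/21·τ²+-50/21·τ³=711/224

  seg 0: a=-5 b=-18/7 c=0 d=68/189
  seg 1: a=-3 b=50/7 c=68/21 d=-50/21
  seg 2: a=5 b=136/21 c=-82/21 d=82/189
S(15/4) = 711/224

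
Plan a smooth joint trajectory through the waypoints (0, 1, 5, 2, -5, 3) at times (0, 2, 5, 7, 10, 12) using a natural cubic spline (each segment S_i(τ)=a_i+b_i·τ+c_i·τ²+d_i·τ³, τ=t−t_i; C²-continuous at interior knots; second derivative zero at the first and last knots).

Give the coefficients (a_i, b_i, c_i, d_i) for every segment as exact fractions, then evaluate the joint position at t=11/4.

Δ: Δ0=1/2, Δ1=4/3, Δ2=-3/2, Δ3=-7/3, Δ4=4
row 1: diag=10, rhs=5; c'=3/10, d'=1/2
row 2: denom=10−3·3/10=91/10; d'=(-17−3·1/2)/(91/10)=-185/91
row 3: denom=10−2·20/91=870/91; d'=(-5−2·-185/91)/(870/91)=-17/174
row 4: denom=10−3·91/290=2627/290; d'=(38−3·-17/174)/(2627/290)=11105/2627
back: M4=11105/2627
back: M3=-17/174−91/290·11105/2627=-11224/7881
back: M2=-185/91−20/91·-11224/7881=-13555/7881
back: M1=1/2−3/10·-13555/7881=2669/2627
M: M0=0, M1=2669/2627, M2=-13555/7881, M3=-11224/7881, M4=11105/2627, M5=0
seg 0: a=0, c=M0/2=0, d=(M1−M0)/(6·2)=2669/31524, b=Δ0−h0·(2M0+M1)/6=2543/15762
seg 1: a=1, c=M1/2=2669/5254, d=(M2−M1)/(6·3)=-10781/70929, b=Δ1−h1·(2M1+M2)/6=18557/15762
seg 2: a=5, c=M2/2=-13555/15762, d=(M3−M2)/(6·2)=7/284, b=Δ2−h2·(2M2+M3)/6=1913/15762
seg 3: a=2, c=M3/2=-5612/7881, d=(M4−M3)/(6·3)=44539/141858, b=Δ3−h3·(2M3+M4)/6=-47645/15762
seg 4: a=-5, c=M4/2=11105/5254, d=(M5−M4)/(6·2)=-11105/31524, b=Δ4−h4·(2M4+M5)/6=9314/7881
t_q=11/4 → seg 1, τ=3/4; S=1+18557/15762·τ+2669/5254·τ²+-10781/70929·τ³=353845/168128

  seg 0: a=0 b=2543/15762 c=0 d=2669/31524
  seg 1: a=1 b=18557/15762 c=2669/5254 d=-10781/70929
  seg 2: a=5 b=1913/15762 c=-13555/15762 d=7/284
  seg 3: a=2 b=-47645/15762 c=-5612/7881 d=44539/141858
  seg 4: a=-5 b=9314/7881 c=11105/5254 d=-11105/31524
S(11/4) = 353845/168128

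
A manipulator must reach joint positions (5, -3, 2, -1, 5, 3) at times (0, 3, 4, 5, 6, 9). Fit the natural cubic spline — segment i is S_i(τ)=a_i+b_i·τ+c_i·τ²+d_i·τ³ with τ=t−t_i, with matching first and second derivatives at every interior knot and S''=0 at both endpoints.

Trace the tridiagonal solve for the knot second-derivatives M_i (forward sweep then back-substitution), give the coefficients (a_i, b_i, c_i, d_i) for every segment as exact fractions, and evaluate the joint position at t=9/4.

Δ: Δ0=-8/3, Δ1=5, Δ2=-3, Δ3=6, Δ4=-2/3
row 1: diag=8, rhs=46; c'=1/8, d'=23/4
row 2: denom=4−1·1/8=31/8; d'=(-48−1·23/4)/(31/8)=-430/31
row 3: denom=4−1·8/31=116/31; d'=(54−1·-430/31)/(116/31)=526/29
row 4: denom=8−1·31/116=897/116; d'=(-40−1·526/29)/(897/116)=-2248/299
back: M4=-2248/299
back: M3=526/29−31/116·-2248/299=6024/299
back: M2=-430/31−8/31·6024/299=-5702/299
back: M1=23/4−1/8·-5702/299=2432/299
M: M0=0, M1=2432/299, M2=-5702/299, M3=6024/299, M4=-2248/299, M5=0
seg 0: a=5, c=M0/2=0, d=(M1−M0)/(6·3)=1216/2691, b=Δ0−h0·(2M0+M1)/6=-6040/897
seg 1: a=-3, c=M1/2=1216/299, d=(M2−M1)/(6·1)=-4067/897, b=Δ1−h1·(2M1+M2)/6=4904/897
seg 2: a=2, c=M2/2=-2851/299, d=(M3−M2)/(6·1)=451/69, b=Δ2−h2·(2M2+M3)/6=-1/897
seg 3: a=-1, c=M3/2=3012/299, d=(M4−M3)/(6·1)=-4136/897, b=Δ3−h3·(2M3+M4)/6=482/897
seg 4: a=5, c=M4/2=-1124/299, d=(M5−M4)/(6·3)=1124/2691, b=Δ4−h4·(2M4+M5)/6=6146/897
t_q=9/4 → seg 0, τ=9/4; S=5+-6040/897·τ+0·τ²+1216/2691·τ³=-1496/299

  seg 0: a=5 b=-6040/897 c=0 d=1216/2691
  seg 1: a=-3 b=4904/897 c=1216/299 d=-4067/897
  seg 2: a=2 b=-1/897 c=-2851/299 d=451/69
  seg 3: a=-1 b=482/897 c=3012/299 d=-4136/897
  seg 4: a=5 b=6146/897 c=-1124/299 d=1124/2691
S(9/4) = -1496/299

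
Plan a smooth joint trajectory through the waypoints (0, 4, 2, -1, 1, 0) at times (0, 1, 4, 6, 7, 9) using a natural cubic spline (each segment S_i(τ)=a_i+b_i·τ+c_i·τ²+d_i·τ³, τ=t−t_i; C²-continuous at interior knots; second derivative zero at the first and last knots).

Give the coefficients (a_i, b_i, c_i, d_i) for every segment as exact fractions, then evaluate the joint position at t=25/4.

Δ: Δ0=4, Δ1=-2/3, Δ2=-3/2, Δ3=2, Δ4=-1/2
row 1: diag=8, rhs=-28; c'=3/8, d'=-7/2
row 2: denom=10−3·3/8=71/8; d'=(-5−3·-7/2)/(71/8)=44/71
row 3: denom=6−2·16/71=394/71; d'=(21−2·44/71)/(394/71)=1403/394
row 4: denom=6−1·71/394=2293/394; d'=(-15−1·1403/394)/(2293/394)=-7313/2293
back: M4=-7313/2293
back: M3=1403/394−71/394·-7313/2293=9483/2293
back: M2=44/71−16/71·9483/2293=-716/2293
back: M1=-7/2−3/8·-716/2293=-7757/2293
M: M0=0, M1=-7757/2293, M2=-716/2293, M3=9483/2293, M4=-7313/2293, M5=0
seg 0: a=0, c=M0/2=0, d=(M1−M0)/(6·1)=-7757/13758, b=Δ0−h0·(2M0+M1)/6=62789/13758
seg 1: a=4, c=M1/2=-7757/4586, d=(M2−M1)/(6·3)=2347/13758, b=Δ1−h1·(2M1+M2)/6=19759/6879
seg 2: a=2, c=M2/2=-358/2293, d=(M3−M2)/(6·2)=10199/27516, b=Δ2−h2·(2M2+M3)/6=-36739/13758
seg 3: a=-1, c=M3/2=9483/4586, d=(M4−M3)/(6·1)=-8398/6879, b=Δ3−h3·(2M3+M4)/6=15863/13758
seg 4: a=1, c=M4/2=-7313/4586, d=(M5−M4)/(6·2)=7313/27516, b=Δ4−h4·(2M4+M5)/6=22373/13758
t_q=25/4 → seg 3, τ=1/4; S=-1+15863/13758·τ+9483/4586·τ²+-8398/6879·τ³=-22071/36688

  seg 0: a=0 b=62789/13758 c=0 d=-7757/13758
  seg 1: a=4 b=19759/6879 c=-7757/4586 d=2347/13758
  seg 2: a=2 b=-36739/13758 c=-358/2293 d=10199/27516
  seg 3: a=-1 b=15863/13758 c=9483/4586 d=-8398/6879
  seg 4: a=1 b=22373/13758 c=-7313/4586 d=7313/27516
S(25/4) = -22071/36688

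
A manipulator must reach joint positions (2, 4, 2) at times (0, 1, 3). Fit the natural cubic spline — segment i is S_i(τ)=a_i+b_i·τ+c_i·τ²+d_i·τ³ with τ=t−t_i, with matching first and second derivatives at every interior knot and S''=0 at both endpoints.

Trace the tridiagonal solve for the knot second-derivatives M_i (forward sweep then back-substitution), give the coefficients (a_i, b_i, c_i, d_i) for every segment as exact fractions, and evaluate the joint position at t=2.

Δ: Δ0=2, Δ1=-1
row 1: diag=6, rhs=-18; c'=1/3, d'=-3
back: M1=-3
M: M0=0, M1=-3, M2=0
seg 0: a=2, c=M0/2=0, d=(M1−M0)/(6·1)=-1/2, b=Δ0−h0·(2M0+M1)/6=5/2
seg 1: a=4, c=M1/2=-3/2, d=(M2−M1)/(6·2)=1/4, b=Δ1−h1·(2M1+M2)/6=1
t_q=2 → seg 1, τ=1; S=4+1·τ+-3/2·τ²+1/4·τ³=15/4

  seg 0: a=2 b=5/2 c=0 d=-1/2
  seg 1: a=4 b=1 c=-3/2 d=1/4
S(2) = 15/4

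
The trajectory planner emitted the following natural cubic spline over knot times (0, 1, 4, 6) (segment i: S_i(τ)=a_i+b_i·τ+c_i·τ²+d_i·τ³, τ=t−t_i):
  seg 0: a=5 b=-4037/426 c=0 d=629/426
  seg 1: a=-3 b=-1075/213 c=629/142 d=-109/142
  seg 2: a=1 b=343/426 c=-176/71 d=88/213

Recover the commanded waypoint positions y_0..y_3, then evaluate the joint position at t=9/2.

y_0 = S_0(0) = a_0 = 5
y_1 = S_1(0) = a_1 = -3
y_2 = S_2(0) = a_2 = 1
y_3 = S_2(2) = -4
t_q=9/2 is in segment 2 (τ=1/2); S_2(τ)=237/284

y_0=5 y_1=-3 y_2=1 y_3=-4
S(9/2) = 237/284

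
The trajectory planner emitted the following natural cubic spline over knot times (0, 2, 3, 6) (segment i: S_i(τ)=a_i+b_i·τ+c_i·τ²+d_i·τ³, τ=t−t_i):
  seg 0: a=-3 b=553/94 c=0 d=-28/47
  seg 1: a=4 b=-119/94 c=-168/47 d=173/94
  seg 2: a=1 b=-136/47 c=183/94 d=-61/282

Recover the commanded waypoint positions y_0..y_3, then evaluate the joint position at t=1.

y_0=-3 y_1=4 y_2=1 y_3=4
S(1) = 215/94

y_0 = S_0(0) = a_0 = -3
y_1 = S_1(0) = a_1 = 4
y_2 = S_2(0) = a_2 = 1
y_3 = S_2(3) = 4
t_q=1 is in segment 0 (τ=1); S_0(τ)=215/94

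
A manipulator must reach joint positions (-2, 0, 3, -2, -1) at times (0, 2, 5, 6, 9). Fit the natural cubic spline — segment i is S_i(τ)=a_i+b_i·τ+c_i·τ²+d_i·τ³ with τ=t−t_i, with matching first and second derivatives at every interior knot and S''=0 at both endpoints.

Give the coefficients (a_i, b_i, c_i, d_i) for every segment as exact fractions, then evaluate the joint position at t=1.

  seg 0: a=-2 b=119/279 c=0 d=40/279
  seg 1: a=0 b=599/279 c=80/93 d=-1040/2511
  seg 2: a=3 b=-1081/279 c=-800/279 d=54/31
  seg 3: a=-2 b=-1223/279 c=658/279 d=-658/2511
S(1) = -133/93

Δ: Δ0=1, Δ1=1, Δ2=-5, Δ3=1/3
row 1: diag=10, rhs=0; c'=3/10, d'=0
row 2: denom=8−3·3/10=71/10; d'=(-36−3·0)/(71/10)=-360/71
row 3: denom=8−1·10/71=558/71; d'=(32−1·-360/71)/(558/71)=1316/279
back: M3=1316/279
back: M2=-360/71−10/71·1316/279=-1600/279
back: M1=0−3/10·-1600/279=160/93
M: M0=0, M1=160/93, M2=-1600/279, M3=1316/279, M4=0
seg 0: a=-2, c=M0/2=0, d=(M1−M0)/(6·2)=40/279, b=Δ0−h0·(2M0+M1)/6=119/279
seg 1: a=0, c=M1/2=80/93, d=(M2−M1)/(6·3)=-1040/2511, b=Δ1−h1·(2M1+M2)/6=599/279
seg 2: a=3, c=M2/2=-800/279, d=(M3−M2)/(6·1)=54/31, b=Δ2−h2·(2M2+M3)/6=-1081/279
seg 3: a=-2, c=M3/2=658/279, d=(M4−M3)/(6·3)=-658/2511, b=Δ3−h3·(2M3+M4)/6=-1223/279
t_q=1 → seg 0, τ=1; S=-2+119/279·τ+0·τ²+40/279·τ³=-133/93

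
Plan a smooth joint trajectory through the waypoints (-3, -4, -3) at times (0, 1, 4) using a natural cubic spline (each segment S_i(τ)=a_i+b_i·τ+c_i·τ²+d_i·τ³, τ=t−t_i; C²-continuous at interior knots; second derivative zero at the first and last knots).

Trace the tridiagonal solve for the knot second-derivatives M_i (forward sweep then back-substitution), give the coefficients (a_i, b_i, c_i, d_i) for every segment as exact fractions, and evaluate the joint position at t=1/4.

  seg 0: a=-3 b=-7/6 c=0 d=1/6
  seg 1: a=-4 b=-2/3 c=1/2 d=-1/18
S(1/4) = -421/128

Δ: Δ0=-1, Δ1=1/3
row 1: diag=8, rhs=8; c'=3/8, d'=1
back: M1=1
M: M0=0, M1=1, M2=0
seg 0: a=-3, c=M0/2=0, d=(M1−M0)/(6·1)=1/6, b=Δ0−h0·(2M0+M1)/6=-7/6
seg 1: a=-4, c=M1/2=1/2, d=(M2−M1)/(6·3)=-1/18, b=Δ1−h1·(2M1+M2)/6=-2/3
t_q=1/4 → seg 0, τ=1/4; S=-3+-7/6·τ+0·τ²+1/6·τ³=-421/128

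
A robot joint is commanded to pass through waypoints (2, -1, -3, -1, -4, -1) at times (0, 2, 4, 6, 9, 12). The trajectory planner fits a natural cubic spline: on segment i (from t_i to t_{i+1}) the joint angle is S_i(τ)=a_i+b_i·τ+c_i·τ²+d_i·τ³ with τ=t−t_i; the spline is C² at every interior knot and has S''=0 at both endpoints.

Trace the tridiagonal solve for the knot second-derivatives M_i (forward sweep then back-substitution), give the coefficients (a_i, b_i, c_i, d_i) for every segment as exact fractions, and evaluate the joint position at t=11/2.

Δ: Δ0=-3/2, Δ1=-1, Δ2=1, Δ3=-1, Δ4=1
row 1: diag=8, rhs=3; c'=1/4, d'=3/8
row 2: denom=8−2·1/4=15/2; d'=(12−2·3/8)/(15/2)=3/2
row 3: denom=10−2·4/15=142/15; d'=(-12−2·3/2)/(142/15)=-225/142
row 4: denom=12−3·45/142=1569/142; d'=(12−3·-225/142)/(1569/142)=793/523
back: M4=793/523
back: M3=-225/142−45/142·793/523=-1080/523
back: M2=3/2−4/15·-1080/523=2145/1046
back: M1=3/8−1/4·2145/1046=-72/523
M: M0=0, M1=-72/523, M2=2145/1046, M3=-1080/523, M4=793/523, M5=0
seg 0: a=2, c=M0/2=0, d=(M1−M0)/(6·2)=-6/523, b=Δ0−h0·(2M0+M1)/6=-1521/1046
seg 1: a=-1, c=M1/2=-36/523, d=(M2−M1)/(6·2)=763/4184, b=Δ1−h1·(2M1+M2)/6=-1665/1046
seg 2: a=-3, c=M2/2=2145/2092, d=(M3−M2)/(6·2)=-1435/4184, b=Δ2−h2·(2M2+M3)/6=168/523
seg 3: a=-1, c=M3/2=-540/523, d=(M4−M3)/(6·3)=1873/9414, b=Δ3−h3·(2M3+M4)/6=321/1046
seg 4: a=-4, c=M4/2=793/1046, d=(M5−M4)/(6·3)=-793/9414, b=Δ4−h4·(2M4+M5)/6=-270/523
t_q=11/2 → seg 2, τ=3/2; S=-3+168/523·τ+2145/2092·τ²+-1435/4184·τ³=-45813/33472

  seg 0: a=2 b=-1521/1046 c=0 d=-6/523
  seg 1: a=-1 b=-1665/1046 c=-36/523 d=763/4184
  seg 2: a=-3 b=168/523 c=2145/2092 d=-1435/4184
  seg 3: a=-1 b=321/1046 c=-540/523 d=1873/9414
  seg 4: a=-4 b=-270/523 c=793/1046 d=-793/9414
S(11/2) = -45813/33472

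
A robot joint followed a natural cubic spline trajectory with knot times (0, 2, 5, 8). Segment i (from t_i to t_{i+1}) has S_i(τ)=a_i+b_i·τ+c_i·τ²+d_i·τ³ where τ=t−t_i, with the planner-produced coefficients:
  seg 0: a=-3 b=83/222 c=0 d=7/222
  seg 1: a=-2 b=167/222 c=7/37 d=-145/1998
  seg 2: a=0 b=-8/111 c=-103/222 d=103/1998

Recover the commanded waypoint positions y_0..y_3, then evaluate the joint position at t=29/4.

y_0 = S_0(0) = a_0 = -3
y_1 = S_1(0) = a_1 = -2
y_2 = S_2(0) = a_2 = 0
y_3 = S_2(3) = -3
t_q=29/4 is in segment 2 (τ=9/4); S_2(τ)=-9111/4736

y_0=-3 y_1=-2 y_2=0 y_3=-3
S(29/4) = -9111/4736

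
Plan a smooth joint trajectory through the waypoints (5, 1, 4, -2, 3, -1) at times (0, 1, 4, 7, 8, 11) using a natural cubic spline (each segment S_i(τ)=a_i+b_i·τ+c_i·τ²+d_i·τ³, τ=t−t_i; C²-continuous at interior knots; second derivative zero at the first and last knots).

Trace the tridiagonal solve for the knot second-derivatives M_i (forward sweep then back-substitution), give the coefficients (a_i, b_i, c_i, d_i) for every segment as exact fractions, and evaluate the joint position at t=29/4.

  seg 0: a=5 b=-8056/1635 c=0 d=1516/1635
  seg 1: a=1 b=-3508/1635 c=1516/545 d=-8501/14715
  seg 2: a=4 b=-1723/1635 c=-3953/1635 d=10312/14715
  seg 3: a=-2 b=1099/327 c=6359/1635 d=-3679/1635
  seg 4: a=3 b=2392/545 c=-4678/1635 d=4678/14715
S(29/4) = -33201/34880

Δ: Δ0=-4, Δ1=1, Δ2=-2, Δ3=5, Δ4=-4/3
row 1: diag=8, rhs=30; c'=3/8, d'=15/4
row 2: denom=12−3·3/8=87/8; d'=(-18−3·15/4)/(87/8)=-78/29
row 3: denom=8−3·8/29=208/29; d'=(42−3·-78/29)/(208/29)=363/52
row 4: denom=8−1·29/208=1635/208; d'=(-38−1·363/52)/(1635/208)=-9356/1635
back: M4=-9356/1635
back: M3=363/52−29/208·-9356/1635=12718/1635
back: M2=-78/29−8/29·12718/1635=-7906/1635
back: M1=15/4−3/8·-7906/1635=3032/545
M: M0=0, M1=3032/545, M2=-7906/1635, M3=12718/1635, M4=-9356/1635, M5=0
seg 0: a=5, c=M0/2=0, d=(M1−M0)/(6·1)=1516/1635, b=Δ0−h0·(2M0+M1)/6=-8056/1635
seg 1: a=1, c=M1/2=1516/545, d=(M2−M1)/(6·3)=-8501/14715, b=Δ1−h1·(2M1+M2)/6=-3508/1635
seg 2: a=4, c=M2/2=-3953/1635, d=(M3−M2)/(6·3)=10312/14715, b=Δ2−h2·(2M2+M3)/6=-1723/1635
seg 3: a=-2, c=M3/2=6359/1635, d=(M4−M3)/(6·1)=-3679/1635, b=Δ3−h3·(2M3+M4)/6=1099/327
seg 4: a=3, c=M4/2=-4678/1635, d=(M5−M4)/(6·3)=4678/14715, b=Δ4−h4·(2M4+M5)/6=2392/545
t_q=29/4 → seg 3, τ=1/4; S=-2+1099/327·τ+6359/1635·τ²+-3679/1635·τ³=-33201/34880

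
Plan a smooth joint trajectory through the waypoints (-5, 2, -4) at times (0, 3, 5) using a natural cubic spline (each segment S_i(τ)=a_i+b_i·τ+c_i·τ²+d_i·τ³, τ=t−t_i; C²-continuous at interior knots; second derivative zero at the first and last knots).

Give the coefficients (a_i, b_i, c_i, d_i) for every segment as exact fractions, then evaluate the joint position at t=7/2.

Δ: Δ0=7/3, Δ1=-3
row 1: diag=10, rhs=-32; c'=1/5, d'=-16/5
back: M1=-16/5
M: M0=0, M1=-16/5, M2=0
seg 0: a=-5, c=M0/2=0, d=(M1−M0)/(6·3)=-8/45, b=Δ0−h0·(2M0+M1)/6=59/15
seg 1: a=2, c=M1/2=-8/5, d=(M2−M1)/(6·2)=4/15, b=Δ1−h1·(2M1+M2)/6=-13/15
t_q=7/2 → seg 1, τ=1/2; S=2+-13/15·τ+-8/5·τ²+4/15·τ³=6/5

  seg 0: a=-5 b=59/15 c=0 d=-8/45
  seg 1: a=2 b=-13/15 c=-8/5 d=4/15
S(7/2) = 6/5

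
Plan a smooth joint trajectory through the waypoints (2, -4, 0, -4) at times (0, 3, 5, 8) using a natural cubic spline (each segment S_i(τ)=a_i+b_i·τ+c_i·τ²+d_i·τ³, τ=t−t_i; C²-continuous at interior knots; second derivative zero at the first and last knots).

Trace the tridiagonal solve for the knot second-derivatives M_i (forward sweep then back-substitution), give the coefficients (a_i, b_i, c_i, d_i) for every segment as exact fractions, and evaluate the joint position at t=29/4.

  seg 0: a=2 b=-83/24 c=0 d=35/216
  seg 1: a=-4 b=11/12 c=35/24 d=-11/24
  seg 2: a=0 b=5/4 c=-31/24 d=31/216
S(29/4) = -1071/512

Δ: Δ0=-2, Δ1=2, Δ2=-4/3
row 1: diag=10, rhs=24; c'=1/5, d'=12/5
row 2: denom=10−2·1/5=48/5; d'=(-20−2·12/5)/(48/5)=-31/12
back: M2=-31/12
back: M1=12/5−1/5·-31/12=35/12
M: M0=0, M1=35/12, M2=-31/12, M3=0
seg 0: a=2, c=M0/2=0, d=(M1−M0)/(6·3)=35/216, b=Δ0−h0·(2M0+M1)/6=-83/24
seg 1: a=-4, c=M1/2=35/24, d=(M2−M1)/(6·2)=-11/24, b=Δ1−h1·(2M1+M2)/6=11/12
seg 2: a=0, c=M2/2=-31/24, d=(M3−M2)/(6·3)=31/216, b=Δ2−h2·(2M2+M3)/6=5/4
t_q=29/4 → seg 2, τ=9/4; S=0+5/4·τ+-31/24·τ²+31/216·τ³=-1071/512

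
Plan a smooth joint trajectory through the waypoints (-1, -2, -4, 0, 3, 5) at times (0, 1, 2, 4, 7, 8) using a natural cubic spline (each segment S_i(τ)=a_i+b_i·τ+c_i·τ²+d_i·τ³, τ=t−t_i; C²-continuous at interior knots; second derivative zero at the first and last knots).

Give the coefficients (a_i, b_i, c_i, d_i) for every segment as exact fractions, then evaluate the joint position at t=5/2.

  seg 0: a=-1 b=-23/43 c=0 d=-20/43
  seg 1: a=-2 b=-83/43 c=-60/43 d=57/43
  seg 2: a=-4 b=-32/43 c=111/43 d=-26/43
  seg 3: a=0 b=100/43 c=-45/43 d=26/129
  seg 4: a=3 b=64/43 c=33/43 d=-11/43
S(5/2) = -327/86

Δ: Δ0=-1, Δ1=-2, Δ2=2, Δ3=1, Δ4=2
row 1: diag=4, rhs=-6; c'=1/4, d'=-3/2
row 2: denom=6−1·1/4=23/4; d'=(24−1·-3/2)/(23/4)=102/23
row 3: denom=10−2·8/23=214/23; d'=(-6−2·102/23)/(214/23)=-171/107
row 4: denom=8−3·69/214=1505/214; d'=(6−3·-171/107)/(1505/214)=66/43
back: M4=66/43
back: M3=-171/107−69/214·66/43=-90/43
back: M2=102/23−8/23·-90/43=222/43
back: M1=-3/2−1/4·222/43=-120/43
M: M0=0, M1=-120/43, M2=222/43, M3=-90/43, M4=66/43, M5=0
seg 0: a=-1, c=M0/2=0, d=(M1−M0)/(6·1)=-20/43, b=Δ0−h0·(2M0+M1)/6=-23/43
seg 1: a=-2, c=M1/2=-60/43, d=(M2−M1)/(6·1)=57/43, b=Δ1−h1·(2M1+M2)/6=-83/43
seg 2: a=-4, c=M2/2=111/43, d=(M3−M2)/(6·2)=-26/43, b=Δ2−h2·(2M2+M3)/6=-32/43
seg 3: a=0, c=M3/2=-45/43, d=(M4−M3)/(6·3)=26/129, b=Δ3−h3·(2M3+M4)/6=100/43
seg 4: a=3, c=M4/2=33/43, d=(M5−M4)/(6·1)=-11/43, b=Δ4−h4·(2M4+M5)/6=64/43
t_q=5/2 → seg 2, τ=1/2; S=-4+-32/43·τ+111/43·τ²+-26/43·τ³=-327/86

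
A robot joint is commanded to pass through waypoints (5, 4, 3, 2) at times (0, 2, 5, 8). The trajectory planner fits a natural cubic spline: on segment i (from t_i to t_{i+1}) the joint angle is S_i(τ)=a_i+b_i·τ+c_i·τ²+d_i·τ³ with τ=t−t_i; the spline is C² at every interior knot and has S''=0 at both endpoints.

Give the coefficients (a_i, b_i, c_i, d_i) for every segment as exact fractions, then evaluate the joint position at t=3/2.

Δ: Δ0=-1/2, Δ1=-1/3, Δ2=-1/3
row 1: diag=10, rhs=1; c'=3/10, d'=1/10
row 2: denom=12−3·3/10=111/10; d'=(0−3·1/10)/(111/10)=-1/37
back: M2=-1/37
back: M1=1/10−3/10·-1/37=4/37
M: M0=0, M1=4/37, M2=-1/37, M3=0
seg 0: a=5, c=M0/2=0, d=(M1−M0)/(6·2)=1/111, b=Δ0−h0·(2M0+M1)/6=-119/222
seg 1: a=4, c=M1/2=2/37, d=(M2−M1)/(6·3)=-5/666, b=Δ1−h1·(2M1+M2)/6=-95/222
seg 2: a=3, c=M2/2=-1/74, d=(M3−M2)/(6·3)=1/666, b=Δ2−h2·(2M2+M3)/6=-34/111
t_q=3/2 → seg 0, τ=3/2; S=5+-119/222·τ+0·τ²+1/111·τ³=1251/296

  seg 0: a=5 b=-119/222 c=0 d=1/111
  seg 1: a=4 b=-95/222 c=2/37 d=-5/666
  seg 2: a=3 b=-34/111 c=-1/74 d=1/666
S(3/2) = 1251/296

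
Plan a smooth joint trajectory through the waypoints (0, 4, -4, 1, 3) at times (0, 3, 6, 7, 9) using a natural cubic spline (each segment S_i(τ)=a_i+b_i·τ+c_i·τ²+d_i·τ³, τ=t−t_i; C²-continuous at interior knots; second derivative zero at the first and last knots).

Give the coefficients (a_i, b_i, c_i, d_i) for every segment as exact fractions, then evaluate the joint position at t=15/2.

  seg 0: a=0 b=847/255 c=0 d=-169/765
  seg 1: a=4 b=-674/255 c=-169/85 d=101/153
  seg 2: a=-4 b=829/255 c=336/85 d=-562/255
  seg 3: a=1 b=1159/255 c=-226/85 d=113/255
S(15/2) = 1811/680

Δ: Δ0=4/3, Δ1=-8/3, Δ2=5, Δ3=1
row 1: diag=12, rhs=-24; c'=1/4, d'=-2
row 2: denom=8−3·1/4=29/4; d'=(46−3·-2)/(29/4)=208/29
row 3: denom=6−1·4/29=170/29; d'=(-24−1·208/29)/(170/29)=-452/85
back: M3=-452/85
back: M2=208/29−4/29·-452/85=672/85
back: M1=-2−1/4·672/85=-338/85
M: M0=0, M1=-338/85, M2=672/85, M3=-452/85, M4=0
seg 0: a=0, c=M0/2=0, d=(M1−M0)/(6·3)=-169/765, b=Δ0−h0·(2M0+M1)/6=847/255
seg 1: a=4, c=M1/2=-169/85, d=(M2−M1)/(6·3)=101/153, b=Δ1−h1·(2M1+M2)/6=-674/255
seg 2: a=-4, c=M2/2=336/85, d=(M3−M2)/(6·1)=-562/255, b=Δ2−h2·(2M2+M3)/6=829/255
seg 3: a=1, c=M3/2=-226/85, d=(M4−M3)/(6·2)=113/255, b=Δ3−h3·(2M3+M4)/6=1159/255
t_q=15/2 → seg 3, τ=1/2; S=1+1159/255·τ+-226/85·τ²+113/255·τ³=1811/680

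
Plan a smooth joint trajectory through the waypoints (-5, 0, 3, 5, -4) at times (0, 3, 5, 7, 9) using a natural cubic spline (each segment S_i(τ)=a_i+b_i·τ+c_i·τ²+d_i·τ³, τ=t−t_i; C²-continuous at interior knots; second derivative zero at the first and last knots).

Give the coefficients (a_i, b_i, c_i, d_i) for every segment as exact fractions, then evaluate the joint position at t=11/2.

  seg 0: a=-5 b=382/213 c=0 d=-1/71
  seg 1: a=0 b=301/213 c=-9/71 d=145/1704
  seg 2: a=3 b=821/426 c=109/284 d=-361/852
  seg 3: a=5 b=-691/426 c=-613/284 d=613/1704
S(11/2) = 9103/2272

Δ: Δ0=5/3, Δ1=3/2, Δ2=1, Δ3=-9/2
row 1: diag=10, rhs=-1; c'=1/5, d'=-1/10
row 2: denom=8−2·1/5=38/5; d'=(-3−2·-1/10)/(38/5)=-7/19
row 3: denom=8−2·5/19=142/19; d'=(-33−2·-7/19)/(142/19)=-613/142
back: M3=-613/142
back: M2=-7/19−5/19·-613/142=109/142
back: M1=-1/10−1/5·109/142=-18/71
M: M0=0, M1=-18/71, M2=109/142, M3=-613/142, M4=0
seg 0: a=-5, c=M0/2=0, d=(M1−M0)/(6·3)=-1/71, b=Δ0−h0·(2M0+M1)/6=382/213
seg 1: a=0, c=M1/2=-9/71, d=(M2−M1)/(6·2)=145/1704, b=Δ1−h1·(2M1+M2)/6=301/213
seg 2: a=3, c=M2/2=109/284, d=(M3−M2)/(6·2)=-361/852, b=Δ2−h2·(2M2+M3)/6=821/426
seg 3: a=5, c=M3/2=-613/284, d=(M4−M3)/(6·2)=613/1704, b=Δ3−h3·(2M3+M4)/6=-691/426
t_q=11/2 → seg 2, τ=1/2; S=3+821/426·τ+109/284·τ²+-361/852·τ³=9103/2272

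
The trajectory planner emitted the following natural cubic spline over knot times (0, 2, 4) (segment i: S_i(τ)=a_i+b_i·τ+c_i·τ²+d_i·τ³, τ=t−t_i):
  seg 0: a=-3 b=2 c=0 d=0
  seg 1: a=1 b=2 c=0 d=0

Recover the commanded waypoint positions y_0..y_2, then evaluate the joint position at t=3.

y_0=-3 y_1=1 y_2=5
S(3) = 3

y_0 = S_0(0) = a_0 = -3
y_1 = S_1(0) = a_1 = 1
y_2 = S_1(2) = 5
t_q=3 is in segment 1 (τ=1); S_1(τ)=3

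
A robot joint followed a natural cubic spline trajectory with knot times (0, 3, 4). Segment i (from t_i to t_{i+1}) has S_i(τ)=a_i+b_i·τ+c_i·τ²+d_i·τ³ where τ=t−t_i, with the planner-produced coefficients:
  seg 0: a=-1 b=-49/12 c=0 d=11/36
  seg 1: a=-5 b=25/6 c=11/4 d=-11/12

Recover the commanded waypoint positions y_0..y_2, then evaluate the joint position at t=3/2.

y_0 = S_0(0) = a_0 = -1
y_1 = S_1(0) = a_1 = -5
y_2 = S_1(1) = 1
t_q=3/2 is in segment 0 (τ=3/2); S_0(τ)=-195/32

y_0=-1 y_1=-5 y_2=1
S(3/2) = -195/32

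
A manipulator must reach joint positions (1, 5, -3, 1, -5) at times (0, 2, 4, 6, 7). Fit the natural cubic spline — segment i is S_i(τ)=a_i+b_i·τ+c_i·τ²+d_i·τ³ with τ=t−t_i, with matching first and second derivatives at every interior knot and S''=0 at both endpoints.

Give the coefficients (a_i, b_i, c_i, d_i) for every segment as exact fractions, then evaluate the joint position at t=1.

Δ: Δ0=2, Δ1=-4, Δ2=2, Δ3=-6
row 1: diag=8, rhs=-36; c'=1/4, d'=-9/2
row 2: denom=8−2·1/4=15/2; d'=(36−2·-9/2)/(15/2)=6
row 3: denom=6−2·4/15=82/15; d'=(-48−2·6)/(82/15)=-450/41
back: M3=-450/41
back: M2=6−4/15·-450/41=366/41
back: M1=-9/2−1/4·366/41=-276/41
M: M0=0, M1=-276/41, M2=366/41, M3=-450/41, M4=0
seg 0: a=1, c=M0/2=0, d=(M1−M0)/(6·2)=-23/41, b=Δ0−h0·(2M0+M1)/6=174/41
seg 1: a=5, c=M1/2=-138/41, d=(M2−M1)/(6·2)=107/82, b=Δ1−h1·(2M1+M2)/6=-102/41
seg 2: a=-3, c=M2/2=183/41, d=(M3−M2)/(6·2)=-68/41, b=Δ2−h2·(2M2+M3)/6=-12/41
seg 3: a=1, c=M3/2=-225/41, d=(M4−M3)/(6·1)=75/41, b=Δ3−h3·(2M3+M4)/6=-96/41
t_q=1 → seg 0, τ=1; S=1+174/41·τ+0·τ²+-23/41·τ³=192/41

  seg 0: a=1 b=174/41 c=0 d=-23/41
  seg 1: a=5 b=-102/41 c=-138/41 d=107/82
  seg 2: a=-3 b=-12/41 c=183/41 d=-68/41
  seg 3: a=1 b=-96/41 c=-225/41 d=75/41
S(1) = 192/41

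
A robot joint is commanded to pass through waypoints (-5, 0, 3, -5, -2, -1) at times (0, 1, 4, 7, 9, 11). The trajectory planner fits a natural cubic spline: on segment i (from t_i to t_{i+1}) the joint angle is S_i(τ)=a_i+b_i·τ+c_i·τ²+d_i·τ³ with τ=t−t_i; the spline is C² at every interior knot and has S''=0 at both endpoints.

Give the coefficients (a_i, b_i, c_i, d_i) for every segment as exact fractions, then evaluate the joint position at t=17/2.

Δ: Δ0=5, Δ1=1, Δ2=-8/3, Δ3=3/2, Δ4=1/2
row 1: diag=8, rhs=-24; c'=3/8, d'=-3
row 2: denom=12−3·3/8=87/8; d'=(-22−3·-3)/(87/8)=-104/87
row 3: denom=10−3·8/29=266/29; d'=(25−3·-104/87)/(266/29)=829/266
row 4: denom=8−2·29/133=1006/133; d'=(-6−2·829/266)/(1006/133)=-1627/1006
back: M4=-1627/1006
back: M3=829/266−29/133·-1627/1006=1745/503
back: M2=-104/87−8/29·1745/503=-3248/1509
back: M1=-3−3/8·-3248/1509=-1103/503
M: M0=0, M1=-1103/503, M2=-3248/1509, M3=1745/503, M4=-1627/1006, M5=0
seg 0: a=-5, c=M0/2=0, d=(M1−M0)/(6·1)=-1103/3018, b=Δ0−h0·(2M0+M1)/6=16193/3018
seg 1: a=0, c=M1/2=-1103/1006, d=(M2−M1)/(6·3)=61/27162, b=Δ1−h1·(2M1+M2)/6=6442/1509
seg 2: a=3, c=M2/2=-1624/1509, d=(M3−M2)/(6·3)=8483/27162, b=Δ2−h2·(2M2+M3)/6=-6787/3018
seg 3: a=-5, c=M3/2=1745/1006, d=(M4−M3)/(6·2)=-5117/12072, b=Δ3−h3·(2M3+M4)/6=-413/1509
seg 4: a=-2, c=M4/2=-1627/2012, d=(M5−M4)/(6·2)=1627/12072, b=Δ4−h4·(2M4+M5)/6=4763/3018
t_q=17/2 → seg 3, τ=3/2; S=-5+-413/1509·τ+1745/1006·τ²+-5117/12072·τ³=-94589/32192

  seg 0: a=-5 b=16193/3018 c=0 d=-1103/3018
  seg 1: a=0 b=6442/1509 c=-1103/1006 d=61/27162
  seg 2: a=3 b=-6787/3018 c=-1624/1509 d=8483/27162
  seg 3: a=-5 b=-413/1509 c=1745/1006 d=-5117/12072
  seg 4: a=-2 b=4763/3018 c=-1627/2012 d=1627/12072
S(17/2) = -94589/32192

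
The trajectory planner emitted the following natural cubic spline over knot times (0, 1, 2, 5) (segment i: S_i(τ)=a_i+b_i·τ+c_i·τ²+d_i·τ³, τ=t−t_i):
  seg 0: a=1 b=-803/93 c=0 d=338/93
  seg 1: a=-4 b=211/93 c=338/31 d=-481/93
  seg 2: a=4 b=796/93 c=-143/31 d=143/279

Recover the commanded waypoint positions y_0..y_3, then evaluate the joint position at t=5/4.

y_0 = S_0(0) = a_0 = 1
y_1 = S_1(0) = a_1 = -4
y_2 = S_2(0) = a_2 = 4
y_3 = S_2(3) = 2
t_q=5/4 is in segment 1 (τ=1/4); S_1(τ)=-5619/1984

y_0=1 y_1=-4 y_2=4 y_3=2
S(5/4) = -5619/1984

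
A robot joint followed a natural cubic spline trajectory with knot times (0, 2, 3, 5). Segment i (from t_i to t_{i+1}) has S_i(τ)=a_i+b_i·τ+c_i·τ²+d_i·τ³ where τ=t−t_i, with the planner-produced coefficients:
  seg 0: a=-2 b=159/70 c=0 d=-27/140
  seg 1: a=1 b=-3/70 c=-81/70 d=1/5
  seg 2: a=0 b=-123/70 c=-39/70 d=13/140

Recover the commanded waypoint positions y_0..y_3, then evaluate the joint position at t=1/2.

y_0=-2 y_1=1 y_2=0 y_3=-5
S(1/2) = -199/224

y_0 = S_0(0) = a_0 = -2
y_1 = S_1(0) = a_1 = 1
y_2 = S_2(0) = a_2 = 0
y_3 = S_2(2) = -5
t_q=1/2 is in segment 0 (τ=1/2); S_0(τ)=-199/224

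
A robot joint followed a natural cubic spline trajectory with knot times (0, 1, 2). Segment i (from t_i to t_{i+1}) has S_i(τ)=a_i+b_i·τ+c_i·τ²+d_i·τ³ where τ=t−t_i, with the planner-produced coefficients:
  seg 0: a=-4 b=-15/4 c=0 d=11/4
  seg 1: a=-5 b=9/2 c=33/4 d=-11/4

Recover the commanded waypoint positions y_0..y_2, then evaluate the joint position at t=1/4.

y_0=-4 y_1=-5 y_2=5
S(1/4) = -1253/256

y_0 = S_0(0) = a_0 = -4
y_1 = S_1(0) = a_1 = -5
y_2 = S_1(1) = 5
t_q=1/4 is in segment 0 (τ=1/4); S_0(τ)=-1253/256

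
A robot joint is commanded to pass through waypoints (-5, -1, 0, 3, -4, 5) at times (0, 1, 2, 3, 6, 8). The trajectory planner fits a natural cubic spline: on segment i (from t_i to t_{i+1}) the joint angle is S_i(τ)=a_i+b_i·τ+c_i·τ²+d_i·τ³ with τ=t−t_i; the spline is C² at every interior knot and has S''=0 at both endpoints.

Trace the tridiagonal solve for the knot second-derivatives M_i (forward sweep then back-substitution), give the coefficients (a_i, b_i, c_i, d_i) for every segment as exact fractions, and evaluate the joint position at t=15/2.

Δ: Δ0=4, Δ1=1, Δ2=3, Δ3=-7/3, Δ4=9/2
row 1: diag=4, rhs=-18; c'=1/4, d'=-9/2
row 2: denom=4−1·1/4=15/4; d'=(12−1·-9/2)/(15/4)=22/5
row 3: denom=8−1·4/15=116/15; d'=(-32−1·22/5)/(116/15)=-273/58
row 4: denom=10−3·45/116=1025/116; d'=(41−3·-273/58)/(1025/116)=6394/1025
back: M4=6394/1025
back: M3=-273/58−45/116·6394/1025=-1461/205
back: M2=22/5−4/15·-1461/205=6458/1025
back: M1=-9/2−1/4·6458/1025=-6227/1025
M: M0=0, M1=-6227/1025, M2=6458/1025, M3=-1461/205, M4=6394/1025, M5=0
seg 0: a=-5, c=M0/2=0, d=(M1−M0)/(6·1)=-6227/6150, b=Δ0−h0·(2M0+M1)/6=30827/6150
seg 1: a=-1, c=M1/2=-6227/2050, d=(M2−M1)/(6·1)=2537/1230, b=Δ1−h1·(2M1+M2)/6=6073/3075
seg 2: a=0, c=M2/2=3229/1025, d=(M3−M2)/(6·1)=-13763/6150, b=Δ2−h2·(2M2+M3)/6=12839/6150
seg 3: a=3, c=M3/2=-1461/410, d=(M4−M3)/(6·3)=13699/18450, b=Δ3−h3·(2M3+M4)/6=5149/3075
seg 4: a=-4, c=M4/2=3197/1025, d=(M5−M4)/(6·2)=-3197/6150, b=Δ4−h4·(2M4+M5)/6=2099/6150
t_q=15/2 → seg 4, τ=3/2; S=-4+2099/6150·τ+3197/1025·τ²+-3197/6150·τ³=5823/3280

  seg 0: a=-5 b=30827/6150 c=0 d=-6227/6150
  seg 1: a=-1 b=6073/3075 c=-6227/2050 d=2537/1230
  seg 2: a=0 b=12839/6150 c=3229/1025 d=-13763/6150
  seg 3: a=3 b=5149/3075 c=-1461/410 d=13699/18450
  seg 4: a=-4 b=2099/6150 c=3197/1025 d=-3197/6150
S(15/2) = 5823/3280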